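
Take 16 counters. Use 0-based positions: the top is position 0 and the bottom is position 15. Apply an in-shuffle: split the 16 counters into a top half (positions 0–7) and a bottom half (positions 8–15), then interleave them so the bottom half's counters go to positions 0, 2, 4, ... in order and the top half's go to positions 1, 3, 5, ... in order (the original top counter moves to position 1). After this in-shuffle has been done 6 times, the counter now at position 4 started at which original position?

2

Work backwards from position 4, undoing one in-shuffle at a time:
4 ← 10 ← 13 ← 6 ← 11 ← 5 ← 2
So the counter now at position 4 started at position 2.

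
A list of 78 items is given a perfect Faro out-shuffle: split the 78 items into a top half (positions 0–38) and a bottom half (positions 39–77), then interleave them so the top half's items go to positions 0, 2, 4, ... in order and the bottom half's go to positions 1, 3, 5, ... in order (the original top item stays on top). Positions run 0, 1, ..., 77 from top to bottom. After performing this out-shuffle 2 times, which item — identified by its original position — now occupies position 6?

Work backwards from position 6, undoing one out-shuffle at a time:
6 ← 3 ← 40
So the item now at position 6 started at position 40.

40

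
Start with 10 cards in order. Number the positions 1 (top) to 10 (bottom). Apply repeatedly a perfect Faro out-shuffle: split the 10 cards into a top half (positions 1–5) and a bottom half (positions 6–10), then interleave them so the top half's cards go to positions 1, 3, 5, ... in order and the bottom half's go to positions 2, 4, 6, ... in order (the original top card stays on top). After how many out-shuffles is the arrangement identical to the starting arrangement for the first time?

The out-shuffle permutes the 10 positions with cycle lengths [1, 1, 2, 6].
Every card is home exactly when every cycle has completed a whole number of laps, i.e. after lcm(1, 2, 6) = 6 out-shuffles.

6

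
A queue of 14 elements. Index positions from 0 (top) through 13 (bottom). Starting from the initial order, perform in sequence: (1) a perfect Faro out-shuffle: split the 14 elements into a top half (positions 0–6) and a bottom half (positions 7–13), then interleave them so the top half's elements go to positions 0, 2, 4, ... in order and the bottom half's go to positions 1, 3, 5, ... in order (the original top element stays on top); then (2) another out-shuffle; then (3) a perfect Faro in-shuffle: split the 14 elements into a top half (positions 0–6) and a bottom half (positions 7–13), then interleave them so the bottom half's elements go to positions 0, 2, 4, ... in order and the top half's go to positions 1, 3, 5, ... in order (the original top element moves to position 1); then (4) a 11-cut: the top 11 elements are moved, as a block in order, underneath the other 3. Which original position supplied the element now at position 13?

3

Undo the operations in reverse order, starting from position 13:
  undo op 4 (cut 11): 13 ← 10
  undo op 3 (in-shuffle, from bottom half): 10 ← 12
  undo op 2 (out-shuffle, from top half): 12 ← 6
  undo op 1 (out-shuffle, from top half): 6 ← 3
So the element at position 13 came from original position 3.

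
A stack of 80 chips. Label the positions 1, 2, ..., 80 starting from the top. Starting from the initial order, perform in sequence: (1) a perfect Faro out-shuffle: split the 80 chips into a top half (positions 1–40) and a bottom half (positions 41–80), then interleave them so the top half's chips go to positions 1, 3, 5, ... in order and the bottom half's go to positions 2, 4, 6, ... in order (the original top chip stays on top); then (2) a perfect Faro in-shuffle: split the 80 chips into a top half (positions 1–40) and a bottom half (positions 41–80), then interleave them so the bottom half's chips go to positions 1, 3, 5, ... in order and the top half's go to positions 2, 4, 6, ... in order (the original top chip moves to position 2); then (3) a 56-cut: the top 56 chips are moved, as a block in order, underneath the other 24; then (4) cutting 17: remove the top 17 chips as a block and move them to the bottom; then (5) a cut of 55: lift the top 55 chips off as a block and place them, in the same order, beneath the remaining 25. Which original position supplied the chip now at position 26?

19

Undo the operations in reverse order, starting from position 26:
  undo op 5 (cut 55): 26 ← 1
  undo op 4 (cut 17): 1 ← 18
  undo op 3 (cut 56): 18 ← 74
  undo op 2 (in-shuffle, from top half): 74 ← 37
  undo op 1 (out-shuffle, from top half): 37 ← 19
So the chip at position 26 came from original position 19.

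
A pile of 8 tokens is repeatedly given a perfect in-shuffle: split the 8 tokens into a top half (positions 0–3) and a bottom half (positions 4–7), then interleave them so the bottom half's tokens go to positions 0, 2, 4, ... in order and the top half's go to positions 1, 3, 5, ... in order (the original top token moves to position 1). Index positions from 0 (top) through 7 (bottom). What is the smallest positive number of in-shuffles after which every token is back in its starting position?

The in-shuffle permutes the 8 positions with cycle lengths [2, 6].
Every token is home exactly when every cycle has completed a whole number of laps, i.e. after lcm(2, 6) = 6 in-shuffles.

6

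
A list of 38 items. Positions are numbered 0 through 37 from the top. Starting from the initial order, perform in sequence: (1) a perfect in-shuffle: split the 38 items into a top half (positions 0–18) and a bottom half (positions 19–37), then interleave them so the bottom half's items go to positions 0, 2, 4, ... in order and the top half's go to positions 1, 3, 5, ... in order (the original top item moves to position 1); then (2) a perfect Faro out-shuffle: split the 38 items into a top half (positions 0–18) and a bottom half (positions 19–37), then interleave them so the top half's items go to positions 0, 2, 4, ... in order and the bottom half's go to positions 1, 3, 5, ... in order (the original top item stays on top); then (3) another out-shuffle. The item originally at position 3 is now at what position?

28

Track the item from position 3 forward through each operation:
  after op 1 (in-shuffle): 3 → 7
  after op 2 (out-shuffle): 7 → 14
  after op 3 (out-shuffle): 14 → 28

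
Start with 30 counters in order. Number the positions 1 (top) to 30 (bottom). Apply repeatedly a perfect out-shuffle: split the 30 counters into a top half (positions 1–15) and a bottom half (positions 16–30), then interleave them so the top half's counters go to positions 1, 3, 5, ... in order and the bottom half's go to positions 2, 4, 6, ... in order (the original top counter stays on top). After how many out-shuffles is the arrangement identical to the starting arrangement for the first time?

The out-shuffle permutes the 30 positions with cycle lengths [1, 1, 28].
Every counter is home exactly when every cycle has completed a whole number of laps, i.e. after lcm(1, 28) = 28 out-shuffles.

28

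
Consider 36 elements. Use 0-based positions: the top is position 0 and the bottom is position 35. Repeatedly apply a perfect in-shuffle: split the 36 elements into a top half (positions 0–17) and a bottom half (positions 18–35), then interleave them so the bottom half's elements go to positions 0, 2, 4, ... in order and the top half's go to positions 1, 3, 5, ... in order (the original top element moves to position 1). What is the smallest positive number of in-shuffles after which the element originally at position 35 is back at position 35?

36

Follow position 35 under repeated in-shuffles:
35 → 34 → 32 → 28 → 20 → 4 → 9 → 19 → ... → 35 (length 36)
It first returns after 36 in-shuffles.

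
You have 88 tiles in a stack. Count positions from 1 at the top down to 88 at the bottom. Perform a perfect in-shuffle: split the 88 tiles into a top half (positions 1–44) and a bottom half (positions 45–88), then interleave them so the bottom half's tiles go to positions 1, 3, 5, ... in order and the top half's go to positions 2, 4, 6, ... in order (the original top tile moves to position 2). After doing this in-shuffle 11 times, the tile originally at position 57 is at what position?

57

Track the tile's position through each in-shuffle:
57 → 25 → 50 → 11 → 22 → 44 → 88 → 87 → 85 → 81 → 73 → 57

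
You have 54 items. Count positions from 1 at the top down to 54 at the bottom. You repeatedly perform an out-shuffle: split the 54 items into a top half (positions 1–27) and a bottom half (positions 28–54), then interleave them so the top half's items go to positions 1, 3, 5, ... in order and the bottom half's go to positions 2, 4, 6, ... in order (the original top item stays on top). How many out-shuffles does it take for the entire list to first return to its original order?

52

The out-shuffle permutes the 54 positions with cycle lengths [1, 1, 52].
Every item is home exactly when every cycle has completed a whole number of laps, i.e. after lcm(1, 52) = 52 out-shuffles.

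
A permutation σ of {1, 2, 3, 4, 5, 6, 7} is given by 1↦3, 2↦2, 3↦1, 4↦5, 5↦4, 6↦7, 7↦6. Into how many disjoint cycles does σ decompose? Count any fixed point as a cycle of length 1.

Cycle decomposition: (1 3) (2) (4 5) (6 7).
4 cycles.

4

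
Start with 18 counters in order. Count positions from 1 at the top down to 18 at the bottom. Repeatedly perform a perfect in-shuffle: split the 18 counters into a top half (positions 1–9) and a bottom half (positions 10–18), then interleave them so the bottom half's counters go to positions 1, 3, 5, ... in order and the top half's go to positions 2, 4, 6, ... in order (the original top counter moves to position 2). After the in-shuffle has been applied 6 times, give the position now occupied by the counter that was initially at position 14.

3

Track the counter's position through each in-shuffle:
14 → 9 → 18 → 17 → 15 → 11 → 3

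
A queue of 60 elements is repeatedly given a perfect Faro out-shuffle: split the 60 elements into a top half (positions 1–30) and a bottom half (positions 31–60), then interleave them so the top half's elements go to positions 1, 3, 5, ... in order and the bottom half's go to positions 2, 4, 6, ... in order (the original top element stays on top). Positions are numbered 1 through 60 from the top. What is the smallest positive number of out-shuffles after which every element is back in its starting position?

The out-shuffle permutes the 60 positions with cycle lengths [1, 1, 58].
Every element is home exactly when every cycle has completed a whole number of laps, i.e. after lcm(1, 58) = 58 out-shuffles.

58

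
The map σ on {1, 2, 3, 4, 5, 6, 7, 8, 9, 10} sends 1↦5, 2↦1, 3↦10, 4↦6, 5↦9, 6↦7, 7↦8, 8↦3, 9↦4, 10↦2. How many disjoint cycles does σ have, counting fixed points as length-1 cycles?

1

Cycle decomposition: (1 5 9 4 6 7 8 3 10 2).
1 cycle.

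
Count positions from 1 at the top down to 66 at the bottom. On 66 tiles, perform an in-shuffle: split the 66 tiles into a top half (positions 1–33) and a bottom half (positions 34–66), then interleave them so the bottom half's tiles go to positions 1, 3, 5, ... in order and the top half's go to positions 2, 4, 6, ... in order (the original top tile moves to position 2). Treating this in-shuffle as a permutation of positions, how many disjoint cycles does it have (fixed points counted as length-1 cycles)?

1

Trace each unvisited position around until it returns:
(1 2 4 8 16 32 ... len 66)
1 cycle in total.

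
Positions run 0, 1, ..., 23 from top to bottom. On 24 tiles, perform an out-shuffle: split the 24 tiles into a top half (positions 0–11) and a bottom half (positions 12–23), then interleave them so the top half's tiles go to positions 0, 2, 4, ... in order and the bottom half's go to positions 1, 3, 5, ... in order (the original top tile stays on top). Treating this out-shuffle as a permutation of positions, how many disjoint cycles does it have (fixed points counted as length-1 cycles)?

4

Trace each unvisited position around until it returns:
(0) (1 2 4 8 16 9 ... len 11) (5 10 20 17 11 22 ... len 11) (23)
4 cycles in total.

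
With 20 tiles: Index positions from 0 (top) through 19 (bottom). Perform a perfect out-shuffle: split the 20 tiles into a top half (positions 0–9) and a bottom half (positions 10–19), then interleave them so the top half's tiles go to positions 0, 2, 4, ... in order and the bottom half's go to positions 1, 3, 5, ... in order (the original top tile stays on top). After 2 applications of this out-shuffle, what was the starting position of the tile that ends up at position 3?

Work backwards from position 3, undoing one out-shuffle at a time:
3 ← 11 ← 15
So the tile now at position 3 started at position 15.

15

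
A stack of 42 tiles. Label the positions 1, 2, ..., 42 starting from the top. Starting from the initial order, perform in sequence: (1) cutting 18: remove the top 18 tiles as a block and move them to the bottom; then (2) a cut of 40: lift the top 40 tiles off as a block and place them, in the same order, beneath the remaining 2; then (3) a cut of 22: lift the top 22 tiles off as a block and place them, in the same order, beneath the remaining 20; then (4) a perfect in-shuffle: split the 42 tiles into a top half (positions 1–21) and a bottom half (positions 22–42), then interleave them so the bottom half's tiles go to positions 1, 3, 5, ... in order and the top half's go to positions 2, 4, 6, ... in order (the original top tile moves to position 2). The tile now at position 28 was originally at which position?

10

Undo the operations in reverse order, starting from position 28:
  undo op 4 (in-shuffle, from top half): 28 ← 14
  undo op 3 (cut 22): 14 ← 36
  undo op 2 (cut 40): 36 ← 34
  undo op 1 (cut 18): 34 ← 10
So the tile at position 28 came from original position 10.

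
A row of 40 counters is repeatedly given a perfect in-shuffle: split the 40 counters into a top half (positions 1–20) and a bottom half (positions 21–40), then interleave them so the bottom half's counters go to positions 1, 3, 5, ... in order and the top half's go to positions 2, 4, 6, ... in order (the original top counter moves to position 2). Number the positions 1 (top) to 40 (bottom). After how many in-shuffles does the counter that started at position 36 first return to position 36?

Follow position 36 under repeated in-shuffles:
36 → 31 → 21 → 1 → 2 → 4 → 8 → 16 → 32 → 23 → 5 → 10 → 20 → 40 → 39 → 37 → 33 → 25 → 9 → 18 → 36
It first returns after 20 in-shuffles.

20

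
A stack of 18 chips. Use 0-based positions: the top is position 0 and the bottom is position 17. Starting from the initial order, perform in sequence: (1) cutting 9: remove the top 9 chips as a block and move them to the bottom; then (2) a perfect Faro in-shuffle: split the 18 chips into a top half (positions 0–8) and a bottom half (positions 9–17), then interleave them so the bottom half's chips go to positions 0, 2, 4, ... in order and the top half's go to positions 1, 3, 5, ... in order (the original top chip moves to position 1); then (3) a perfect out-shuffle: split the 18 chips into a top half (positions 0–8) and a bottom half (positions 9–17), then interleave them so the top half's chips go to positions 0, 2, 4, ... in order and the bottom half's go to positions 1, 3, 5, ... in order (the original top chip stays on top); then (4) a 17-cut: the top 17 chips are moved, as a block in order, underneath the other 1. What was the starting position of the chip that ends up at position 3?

9

Undo the operations in reverse order, starting from position 3:
  undo op 4 (cut 17): 3 ← 2
  undo op 3 (out-shuffle, from top half): 2 ← 1
  undo op 2 (in-shuffle, from top half): 1 ← 0
  undo op 1 (cut 9): 0 ← 9
So the chip at position 3 came from original position 9.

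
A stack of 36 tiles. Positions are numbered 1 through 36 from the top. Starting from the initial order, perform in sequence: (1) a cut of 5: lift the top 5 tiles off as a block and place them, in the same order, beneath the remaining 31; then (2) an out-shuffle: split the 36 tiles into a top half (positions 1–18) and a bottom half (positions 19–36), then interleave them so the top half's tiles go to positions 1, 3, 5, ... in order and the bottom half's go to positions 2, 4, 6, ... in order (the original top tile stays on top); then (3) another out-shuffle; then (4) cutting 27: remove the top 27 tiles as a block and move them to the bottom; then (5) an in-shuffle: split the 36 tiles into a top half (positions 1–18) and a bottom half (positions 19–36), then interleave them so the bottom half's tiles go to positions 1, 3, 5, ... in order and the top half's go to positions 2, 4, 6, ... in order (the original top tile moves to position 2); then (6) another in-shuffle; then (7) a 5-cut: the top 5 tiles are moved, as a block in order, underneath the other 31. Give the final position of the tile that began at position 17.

33

Track the tile from position 17 forward through each operation:
  after op 1 (cut 5): 17 → 12
  after op 2 (out-shuffle): 12 → 23
  after op 3 (out-shuffle): 23 → 10
  after op 4 (cut 27): 10 → 19
  after op 5 (in-shuffle): 19 → 1
  after op 6 (in-shuffle): 1 → 2
  after op 7 (cut 5): 2 → 33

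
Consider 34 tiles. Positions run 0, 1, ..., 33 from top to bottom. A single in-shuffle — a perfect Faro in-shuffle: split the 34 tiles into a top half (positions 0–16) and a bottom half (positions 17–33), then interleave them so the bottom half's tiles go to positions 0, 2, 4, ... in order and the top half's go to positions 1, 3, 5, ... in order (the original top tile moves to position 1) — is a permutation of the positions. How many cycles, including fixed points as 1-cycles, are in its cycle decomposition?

5

Trace each unvisited position around until it returns:
(0 1 3 7 15 31 ... len 12) (2 5 11 23 12 25 ... len 12) (4 9 19) (6 13 27 20) (14 29 24)
5 cycles in total.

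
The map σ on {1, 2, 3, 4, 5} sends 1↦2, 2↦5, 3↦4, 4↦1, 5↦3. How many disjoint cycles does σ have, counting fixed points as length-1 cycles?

1

Cycle decomposition: (1 2 5 3 4).
1 cycle.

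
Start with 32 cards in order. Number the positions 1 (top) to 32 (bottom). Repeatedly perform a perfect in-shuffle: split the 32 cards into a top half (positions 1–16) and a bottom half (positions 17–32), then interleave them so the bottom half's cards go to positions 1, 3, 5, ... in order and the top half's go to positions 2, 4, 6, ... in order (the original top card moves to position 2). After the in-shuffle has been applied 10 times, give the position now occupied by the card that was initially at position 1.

1

Track the card's position through each in-shuffle:
1 → 2 → 4 → 8 → 16 → 32 → 31 → 29 → 25 → 17 → 1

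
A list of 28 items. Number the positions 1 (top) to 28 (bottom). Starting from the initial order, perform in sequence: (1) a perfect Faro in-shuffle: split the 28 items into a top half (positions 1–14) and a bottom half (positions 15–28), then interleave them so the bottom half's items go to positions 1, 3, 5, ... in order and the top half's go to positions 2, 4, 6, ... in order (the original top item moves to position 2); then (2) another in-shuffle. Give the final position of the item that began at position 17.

10

Track the item from position 17 forward through each operation:
  after op 1 (in-shuffle): 17 → 5
  after op 2 (in-shuffle): 5 → 10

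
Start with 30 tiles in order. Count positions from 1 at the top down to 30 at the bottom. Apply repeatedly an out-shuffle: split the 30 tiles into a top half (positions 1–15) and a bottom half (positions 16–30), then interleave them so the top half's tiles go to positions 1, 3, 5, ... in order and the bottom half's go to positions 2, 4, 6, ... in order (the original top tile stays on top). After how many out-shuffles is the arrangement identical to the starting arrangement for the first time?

The out-shuffle permutes the 30 positions with cycle lengths [1, 1, 28].
Every tile is home exactly when every cycle has completed a whole number of laps, i.e. after lcm(1, 28) = 28 out-shuffles.

28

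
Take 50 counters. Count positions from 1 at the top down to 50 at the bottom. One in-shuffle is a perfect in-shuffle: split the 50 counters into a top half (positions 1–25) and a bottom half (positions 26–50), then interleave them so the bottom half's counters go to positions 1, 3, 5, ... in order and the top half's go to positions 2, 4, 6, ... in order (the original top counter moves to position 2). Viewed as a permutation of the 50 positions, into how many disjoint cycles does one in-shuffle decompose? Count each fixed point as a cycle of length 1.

7

Trace each unvisited position around until it returns:
(1 2 4 8 16 32 13 26) (3 6 12 24 48 45 39 27) (5 10 20 40 29 7 14 28) (9 18 36 21 42 33 15 30) (11 22 44 37 23 46 41 31) (17 34) (19 38 25 50 49 47 43 35)
7 cycles in total.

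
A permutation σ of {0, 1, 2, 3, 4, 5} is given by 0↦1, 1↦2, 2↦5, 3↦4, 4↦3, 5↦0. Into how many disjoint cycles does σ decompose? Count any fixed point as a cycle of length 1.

Cycle decomposition: (0 1 2 5) (3 4).
2 cycles.

2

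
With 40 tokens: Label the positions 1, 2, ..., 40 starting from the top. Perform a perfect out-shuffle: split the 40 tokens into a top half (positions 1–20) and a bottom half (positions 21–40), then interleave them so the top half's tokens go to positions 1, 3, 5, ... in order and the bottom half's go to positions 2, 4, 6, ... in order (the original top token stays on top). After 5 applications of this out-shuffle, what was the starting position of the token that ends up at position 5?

Work backwards from position 5, undoing one out-shuffle at a time:
5 ← 3 ← 2 ← 21 ← 11 ← 6
So the token now at position 5 started at position 6.

6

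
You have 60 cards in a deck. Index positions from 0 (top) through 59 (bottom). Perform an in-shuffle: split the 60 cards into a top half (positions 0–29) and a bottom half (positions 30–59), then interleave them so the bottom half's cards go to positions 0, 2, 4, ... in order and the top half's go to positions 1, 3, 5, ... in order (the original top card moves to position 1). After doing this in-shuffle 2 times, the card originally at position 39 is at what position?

Track the card's position through each in-shuffle:
39 → 18 → 37

37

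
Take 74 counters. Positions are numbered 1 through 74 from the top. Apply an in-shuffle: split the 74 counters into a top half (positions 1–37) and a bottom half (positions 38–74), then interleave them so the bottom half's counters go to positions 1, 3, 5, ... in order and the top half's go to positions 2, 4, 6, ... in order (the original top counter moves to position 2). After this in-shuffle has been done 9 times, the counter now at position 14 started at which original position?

Work backwards from position 14, undoing one in-shuffle at a time:
14 ← 7 ← 41 ← 58 ← 29 ← 52 ← 26 ← 13 ← 44 ← 22
So the counter now at position 14 started at position 22.

22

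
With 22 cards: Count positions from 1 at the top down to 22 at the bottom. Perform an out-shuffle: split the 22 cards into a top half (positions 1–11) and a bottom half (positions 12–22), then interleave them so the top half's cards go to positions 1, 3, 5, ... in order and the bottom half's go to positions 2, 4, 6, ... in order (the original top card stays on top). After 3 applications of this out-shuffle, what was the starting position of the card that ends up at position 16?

Work backwards from position 16, undoing one out-shuffle at a time:
16 ← 19 ← 10 ← 16
So the card now at position 16 started at position 16.

16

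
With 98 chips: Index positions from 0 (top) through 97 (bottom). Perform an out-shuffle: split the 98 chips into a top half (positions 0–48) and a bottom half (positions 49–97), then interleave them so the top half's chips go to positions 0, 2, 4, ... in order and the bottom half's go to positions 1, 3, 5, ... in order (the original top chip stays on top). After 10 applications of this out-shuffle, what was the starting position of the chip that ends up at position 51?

Work backwards from position 51, undoing one out-shuffle at a time:
51 ← 74 ← 37 ← 67 ← 82 ← 41 ← 69 ← 83 ← 90 ← 45 ← 71
So the chip now at position 51 started at position 71.

71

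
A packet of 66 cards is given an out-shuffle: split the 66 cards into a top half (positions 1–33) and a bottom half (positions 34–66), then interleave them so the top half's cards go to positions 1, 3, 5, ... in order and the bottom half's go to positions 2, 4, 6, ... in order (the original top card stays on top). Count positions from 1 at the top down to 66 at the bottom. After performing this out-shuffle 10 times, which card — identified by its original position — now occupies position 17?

65

Work backwards from position 17, undoing one out-shuffle at a time:
17 ← 9 ← 5 ← 3 ← 2 ← 34 ← 50 ← 58 ← 62 ← 64 ← 65
So the card now at position 17 started at position 65.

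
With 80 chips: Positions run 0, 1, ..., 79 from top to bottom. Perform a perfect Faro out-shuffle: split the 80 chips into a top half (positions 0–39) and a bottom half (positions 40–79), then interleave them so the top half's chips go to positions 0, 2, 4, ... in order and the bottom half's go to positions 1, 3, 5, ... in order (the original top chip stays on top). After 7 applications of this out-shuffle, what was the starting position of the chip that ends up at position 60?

Work backwards from position 60, undoing one out-shuffle at a time:
60 ← 30 ← 15 ← 47 ← 63 ← 71 ← 75 ← 77
So the chip now at position 60 started at position 77.

77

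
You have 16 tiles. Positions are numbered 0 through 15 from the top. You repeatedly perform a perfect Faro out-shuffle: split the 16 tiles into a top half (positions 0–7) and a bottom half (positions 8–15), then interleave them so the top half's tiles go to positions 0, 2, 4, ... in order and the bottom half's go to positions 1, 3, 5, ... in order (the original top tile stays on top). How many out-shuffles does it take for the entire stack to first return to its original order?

The out-shuffle permutes the 16 positions with cycle lengths [1, 1, 2, 4, 4, 4].
Every tile is home exactly when every cycle has completed a whole number of laps, i.e. after lcm(1, 2, 4) = 4 out-shuffles.

4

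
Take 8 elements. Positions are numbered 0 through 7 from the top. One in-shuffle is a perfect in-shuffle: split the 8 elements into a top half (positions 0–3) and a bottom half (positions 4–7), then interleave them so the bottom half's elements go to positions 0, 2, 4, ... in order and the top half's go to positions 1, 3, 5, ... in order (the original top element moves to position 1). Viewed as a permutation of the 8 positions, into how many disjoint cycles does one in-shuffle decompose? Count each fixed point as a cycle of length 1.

Trace each unvisited position around until it returns:
(0 1 3 7 6 4) (2 5)
2 cycles in total.

2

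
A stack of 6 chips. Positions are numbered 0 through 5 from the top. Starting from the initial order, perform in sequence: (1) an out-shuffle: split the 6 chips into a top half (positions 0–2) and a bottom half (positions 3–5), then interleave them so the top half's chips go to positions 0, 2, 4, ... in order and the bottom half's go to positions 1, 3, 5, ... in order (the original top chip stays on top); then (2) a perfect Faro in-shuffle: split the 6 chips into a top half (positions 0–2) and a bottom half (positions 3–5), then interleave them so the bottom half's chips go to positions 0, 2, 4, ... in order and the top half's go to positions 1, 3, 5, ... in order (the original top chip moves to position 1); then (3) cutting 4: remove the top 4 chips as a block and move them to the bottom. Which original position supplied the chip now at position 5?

3

Undo the operations in reverse order, starting from position 5:
  undo op 3 (cut 4): 5 ← 3
  undo op 2 (in-shuffle, from top half): 3 ← 1
  undo op 1 (out-shuffle, from bottom half): 1 ← 3
So the chip at position 5 came from original position 3.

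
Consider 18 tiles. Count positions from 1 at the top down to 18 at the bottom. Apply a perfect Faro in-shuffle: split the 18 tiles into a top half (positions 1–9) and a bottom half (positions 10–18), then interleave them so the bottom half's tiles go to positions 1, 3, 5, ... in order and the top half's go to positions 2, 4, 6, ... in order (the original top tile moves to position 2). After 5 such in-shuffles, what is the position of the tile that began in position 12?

Track the tile's position through each in-shuffle:
12 → 5 → 10 → 1 → 2 → 4

4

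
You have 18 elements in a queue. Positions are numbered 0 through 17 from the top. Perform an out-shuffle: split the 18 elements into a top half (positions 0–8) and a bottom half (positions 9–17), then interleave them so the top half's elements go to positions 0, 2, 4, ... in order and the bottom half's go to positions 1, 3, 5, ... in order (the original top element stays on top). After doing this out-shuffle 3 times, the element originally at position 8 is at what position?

Track the element's position through each out-shuffle:
8 → 16 → 15 → 13

13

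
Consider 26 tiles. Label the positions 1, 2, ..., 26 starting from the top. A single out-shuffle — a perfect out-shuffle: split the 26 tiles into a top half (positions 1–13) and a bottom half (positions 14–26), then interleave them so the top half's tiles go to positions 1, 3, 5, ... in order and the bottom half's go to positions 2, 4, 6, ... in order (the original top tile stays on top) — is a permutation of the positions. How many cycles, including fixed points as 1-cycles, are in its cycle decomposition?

4

Trace each unvisited position around until it returns:
(1) (2 3 5 9 17 8 ... len 20) (6 11 21 16) (26)
4 cycles in total.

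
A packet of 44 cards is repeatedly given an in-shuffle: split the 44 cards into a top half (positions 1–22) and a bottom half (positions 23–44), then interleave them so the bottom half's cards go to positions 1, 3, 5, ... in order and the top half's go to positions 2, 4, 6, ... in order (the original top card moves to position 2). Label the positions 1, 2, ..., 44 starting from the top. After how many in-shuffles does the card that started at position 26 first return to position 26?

Follow position 26 under repeated in-shuffles:
26 → 7 → 14 → 28 → 11 → 22 → 44 → 43 → 41 → 37 → 29 → 13 → 26
It first returns after 12 in-shuffles.

12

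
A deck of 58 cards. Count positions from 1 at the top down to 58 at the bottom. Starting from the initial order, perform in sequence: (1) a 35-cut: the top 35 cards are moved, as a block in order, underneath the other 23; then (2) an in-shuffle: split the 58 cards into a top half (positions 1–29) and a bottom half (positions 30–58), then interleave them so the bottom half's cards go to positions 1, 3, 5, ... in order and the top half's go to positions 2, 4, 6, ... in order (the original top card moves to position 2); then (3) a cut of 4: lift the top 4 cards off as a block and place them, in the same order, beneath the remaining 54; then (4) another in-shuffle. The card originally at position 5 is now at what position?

Track the card from position 5 forward through each operation:
  after op 1 (cut 35): 5 → 28
  after op 2 (in-shuffle): 28 → 56
  after op 3 (cut 4): 56 → 52
  after op 4 (in-shuffle): 52 → 45

45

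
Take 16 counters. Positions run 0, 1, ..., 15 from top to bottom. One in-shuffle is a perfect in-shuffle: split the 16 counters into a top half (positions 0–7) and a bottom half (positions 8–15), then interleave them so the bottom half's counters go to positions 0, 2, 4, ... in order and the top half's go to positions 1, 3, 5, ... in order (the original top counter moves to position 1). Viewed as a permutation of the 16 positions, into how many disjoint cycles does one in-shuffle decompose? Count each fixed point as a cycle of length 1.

2

Trace each unvisited position around until it returns:
(0 1 3 7 15 14 12 8) (2 5 11 6 13 10 4 9)
2 cycles in total.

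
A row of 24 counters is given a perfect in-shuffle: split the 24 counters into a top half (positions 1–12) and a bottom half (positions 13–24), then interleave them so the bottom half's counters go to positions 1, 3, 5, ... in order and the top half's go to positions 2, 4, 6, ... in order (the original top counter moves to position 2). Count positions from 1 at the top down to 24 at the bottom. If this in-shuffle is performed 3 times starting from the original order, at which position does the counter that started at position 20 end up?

Track the counter's position through each in-shuffle:
20 → 15 → 5 → 10

10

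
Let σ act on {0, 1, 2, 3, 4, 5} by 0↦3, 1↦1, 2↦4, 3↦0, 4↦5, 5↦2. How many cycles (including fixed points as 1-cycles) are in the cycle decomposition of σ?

Cycle decomposition: (0 3) (1) (2 4 5).
3 cycles.

3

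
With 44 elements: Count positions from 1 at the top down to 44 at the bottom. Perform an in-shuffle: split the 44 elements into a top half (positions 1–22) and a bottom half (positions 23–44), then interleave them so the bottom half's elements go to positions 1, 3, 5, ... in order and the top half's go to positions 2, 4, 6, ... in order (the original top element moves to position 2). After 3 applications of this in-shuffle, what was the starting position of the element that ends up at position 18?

Work backwards from position 18, undoing one in-shuffle at a time:
18 ← 9 ← 27 ← 36
So the element now at position 18 started at position 36.

36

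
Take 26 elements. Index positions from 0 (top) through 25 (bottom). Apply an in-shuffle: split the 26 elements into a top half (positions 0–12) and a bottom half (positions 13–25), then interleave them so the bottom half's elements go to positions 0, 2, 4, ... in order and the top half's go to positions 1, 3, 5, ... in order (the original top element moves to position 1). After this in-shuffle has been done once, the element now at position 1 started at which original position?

0

Work backwards from position 1, undoing one in-shuffle at a time:
1 ← 0
So the element now at position 1 started at position 0.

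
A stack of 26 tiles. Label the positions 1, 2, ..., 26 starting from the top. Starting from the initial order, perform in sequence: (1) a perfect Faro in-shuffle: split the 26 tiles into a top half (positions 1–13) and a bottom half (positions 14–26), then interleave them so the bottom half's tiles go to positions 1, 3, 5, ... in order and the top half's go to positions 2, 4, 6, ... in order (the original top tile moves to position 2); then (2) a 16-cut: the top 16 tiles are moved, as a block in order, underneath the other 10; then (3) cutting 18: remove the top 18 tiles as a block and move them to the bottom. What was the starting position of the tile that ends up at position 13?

Undo the operations in reverse order, starting from position 13:
  undo op 3 (cut 18): 13 ← 5
  undo op 2 (cut 16): 5 ← 21
  undo op 1 (in-shuffle, from bottom half): 21 ← 24
So the tile at position 13 came from original position 24.

24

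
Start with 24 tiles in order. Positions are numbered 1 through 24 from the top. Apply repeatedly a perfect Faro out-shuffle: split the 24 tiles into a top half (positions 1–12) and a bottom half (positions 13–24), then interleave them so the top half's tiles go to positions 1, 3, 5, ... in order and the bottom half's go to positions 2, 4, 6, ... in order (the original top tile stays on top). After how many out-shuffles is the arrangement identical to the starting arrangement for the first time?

The out-shuffle permutes the 24 positions with cycle lengths [1, 1, 11, 11].
Every tile is home exactly when every cycle has completed a whole number of laps, i.e. after lcm(1, 11) = 11 out-shuffles.

11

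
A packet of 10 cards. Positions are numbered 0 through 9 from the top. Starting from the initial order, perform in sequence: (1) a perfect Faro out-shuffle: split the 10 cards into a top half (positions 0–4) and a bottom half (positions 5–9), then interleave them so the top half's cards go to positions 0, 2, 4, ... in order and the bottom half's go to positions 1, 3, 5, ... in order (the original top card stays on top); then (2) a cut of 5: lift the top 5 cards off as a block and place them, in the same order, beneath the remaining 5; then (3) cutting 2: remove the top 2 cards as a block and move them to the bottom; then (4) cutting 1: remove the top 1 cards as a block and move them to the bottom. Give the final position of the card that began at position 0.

Track the card from position 0 forward through each operation:
  after op 1 (out-shuffle): 0 → 0
  after op 2 (cut 5): 0 → 5
  after op 3 (cut 2): 5 → 3
  after op 4 (cut 1): 3 → 2

2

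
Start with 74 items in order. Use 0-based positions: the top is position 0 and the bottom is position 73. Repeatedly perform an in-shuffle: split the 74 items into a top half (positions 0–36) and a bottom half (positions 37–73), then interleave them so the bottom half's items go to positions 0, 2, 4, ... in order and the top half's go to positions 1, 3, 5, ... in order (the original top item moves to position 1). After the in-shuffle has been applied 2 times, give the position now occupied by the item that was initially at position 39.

Track the item's position through each in-shuffle:
39 → 4 → 9

9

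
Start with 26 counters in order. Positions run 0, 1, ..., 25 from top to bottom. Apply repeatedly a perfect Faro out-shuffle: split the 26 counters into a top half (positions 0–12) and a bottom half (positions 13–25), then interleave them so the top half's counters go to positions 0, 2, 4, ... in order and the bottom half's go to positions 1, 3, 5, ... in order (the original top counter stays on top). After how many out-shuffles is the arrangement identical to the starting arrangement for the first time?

20

The out-shuffle permutes the 26 positions with cycle lengths [1, 1, 4, 20].
Every counter is home exactly when every cycle has completed a whole number of laps, i.e. after lcm(1, 4, 20) = 20 out-shuffles.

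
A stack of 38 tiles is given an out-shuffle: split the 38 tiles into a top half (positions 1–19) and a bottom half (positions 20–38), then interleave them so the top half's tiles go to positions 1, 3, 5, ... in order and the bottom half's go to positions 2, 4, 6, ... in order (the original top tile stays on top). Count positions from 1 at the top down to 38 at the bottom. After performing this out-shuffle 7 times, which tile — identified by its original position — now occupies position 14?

17

Work backwards from position 14, undoing one out-shuffle at a time:
14 ← 26 ← 32 ← 35 ← 18 ← 28 ← 33 ← 17
So the tile now at position 14 started at position 17.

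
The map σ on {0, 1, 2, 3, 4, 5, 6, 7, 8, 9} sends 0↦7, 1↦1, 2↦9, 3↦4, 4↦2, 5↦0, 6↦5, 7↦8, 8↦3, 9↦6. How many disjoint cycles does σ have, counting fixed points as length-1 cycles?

2

Cycle decomposition: (0 7 8 3 4 2 9 6 5) (1).
2 cycles.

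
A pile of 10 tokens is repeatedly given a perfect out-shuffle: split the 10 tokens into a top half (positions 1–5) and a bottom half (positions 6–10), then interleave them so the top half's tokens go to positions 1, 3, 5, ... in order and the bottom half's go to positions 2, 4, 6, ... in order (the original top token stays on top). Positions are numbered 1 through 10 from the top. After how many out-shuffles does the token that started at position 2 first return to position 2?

Follow position 2 under repeated out-shuffles:
2 → 3 → 5 → 9 → 8 → 6 → 2
It first returns after 6 out-shuffles.

6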